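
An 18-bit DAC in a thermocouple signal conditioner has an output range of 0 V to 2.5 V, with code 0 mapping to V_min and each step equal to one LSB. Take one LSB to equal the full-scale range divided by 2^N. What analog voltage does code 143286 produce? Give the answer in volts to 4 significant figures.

1.366 V

Span = 2.5 V. LSB = 2.5 V / 2^18.
V_out = V_min + code × LSB = 0 V + 143286 × 2.5 V / 262144
      = 0 V + 1.36648 V = 1.36648 V.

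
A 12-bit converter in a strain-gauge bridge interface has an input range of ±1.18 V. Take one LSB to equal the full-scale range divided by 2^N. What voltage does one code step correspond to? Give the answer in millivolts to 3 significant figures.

0.576 mV

The full-scale span is 1.18 − (-1.18) = 2.36 V.
There are 2^12 = 4096 steps.
One LSB is 2.36 V / 4096 = 0.576 mV.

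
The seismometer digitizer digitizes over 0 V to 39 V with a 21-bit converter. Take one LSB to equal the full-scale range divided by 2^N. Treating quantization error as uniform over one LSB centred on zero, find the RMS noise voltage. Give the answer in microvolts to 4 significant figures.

5.368 µV

Span = 39 V.
LSB = 39 V ÷ 2^21 = 39/2097152 V = 18.5966 µV.
V_rms = LSB/√12 = 18.5966 µV / √12 = 5.368 µV.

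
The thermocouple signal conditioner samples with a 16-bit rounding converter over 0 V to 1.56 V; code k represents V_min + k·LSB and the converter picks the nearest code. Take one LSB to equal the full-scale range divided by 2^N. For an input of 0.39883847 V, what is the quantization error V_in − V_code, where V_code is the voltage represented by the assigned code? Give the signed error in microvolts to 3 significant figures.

+7.29 µV

V_FS = 1.56 V. LSB = 1.56 V / 2^16 ≈ 23.80 µV.
(0.39883847 − (0)) / LSB = 0.39883847 × 65536/1.56 = 16755.3064. Nearest integer: k = 16755.
Reconstructed level: 0 + 16755 × 1.56/65536 V = 0.39883117676 V.
Error = V_in − V_code = 0.39883847 − (0.39883117676) = +7.29 µV.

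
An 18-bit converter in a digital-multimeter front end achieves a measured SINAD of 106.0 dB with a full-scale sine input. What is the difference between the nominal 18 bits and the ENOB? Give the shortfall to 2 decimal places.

0.68 bits

ENOB = (SINAD − 1.76)/6.02 = (106.0 − 1.76)/6.02 = 17.3156 bits.
18 − 17.3156 = 0.68 bits below nominal.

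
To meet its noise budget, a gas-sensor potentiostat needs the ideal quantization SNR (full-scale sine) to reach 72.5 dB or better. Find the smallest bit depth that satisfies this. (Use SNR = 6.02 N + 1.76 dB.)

Required N = ⌈(72.5 − 1.76)/6.02⌉ = ⌈11.751⌉ = 12.

12 bits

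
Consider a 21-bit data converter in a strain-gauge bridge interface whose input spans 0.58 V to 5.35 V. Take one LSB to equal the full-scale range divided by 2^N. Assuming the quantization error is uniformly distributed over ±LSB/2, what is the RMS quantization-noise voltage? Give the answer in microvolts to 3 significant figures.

The full-scale span is 5.35 − (0.58) = 4.77 V.
Step size = 4.77/2097152 V = 2.2745 µV.
σ_q = LSB/√12 = 2.2745 µV/3.4641 = 0.657 µV.

0.657 µV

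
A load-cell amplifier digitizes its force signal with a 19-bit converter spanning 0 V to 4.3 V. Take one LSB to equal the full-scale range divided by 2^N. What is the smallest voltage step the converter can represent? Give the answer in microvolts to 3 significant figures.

Span = 4.3 V.
2^19 = 524288 levels.
One LSB is 4.3 V / 524288 = 8.20 µV.

8.20 µV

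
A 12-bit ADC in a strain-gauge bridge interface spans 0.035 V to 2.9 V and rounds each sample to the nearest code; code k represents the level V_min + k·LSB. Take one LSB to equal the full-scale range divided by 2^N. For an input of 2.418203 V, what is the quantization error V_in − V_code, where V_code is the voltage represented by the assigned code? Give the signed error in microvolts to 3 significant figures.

The full-scale span is 2.9 − (0.035) = 2.865 V. LSB = 2.865 V / 2^12 ≈ 0.6995 mV.
(2.418203 − (0.035)) / LSB = 2.383203 × 4096/2.865 = 3407.1900. Nearest integer: k = 3407.
Reconstructed level: 0.035 + 3407 × 2.865/4096 V = 2.418070068 V.
Error = V_in − V_code = 2.418203 − (2.418070068) = +133 µV.

+133 µV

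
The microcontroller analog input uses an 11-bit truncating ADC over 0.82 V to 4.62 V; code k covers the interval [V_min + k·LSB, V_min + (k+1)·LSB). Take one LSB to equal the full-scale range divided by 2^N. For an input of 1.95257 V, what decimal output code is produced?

Full-scale range = 4.62 V − (0.82 V) = 3.8 V. LSB = 3.8 V / 2^11 ≈ 1.855 mV.
code = ⌊(V_in − V_min)/LSB⌋ = ⌊(V_in − V_min) × 2^11 / range⌋
     = ⌊(1.95257 − (0.82)) × 2048 / 3.8⌋ = ⌊1.13257 × 2048/3.8⌋
     = ⌊610.396⌋ = 610.

610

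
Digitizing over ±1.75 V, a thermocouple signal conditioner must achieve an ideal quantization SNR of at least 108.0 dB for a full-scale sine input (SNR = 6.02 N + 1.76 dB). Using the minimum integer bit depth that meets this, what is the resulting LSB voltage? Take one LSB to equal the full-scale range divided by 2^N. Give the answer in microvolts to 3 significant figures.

The full-scale span is 1.75 − (-1.75) = 3.5 V.
N ≥ (108.0 − 1.76)/6.02 = 17.648 → N_min = 18.
Step size = 3.5/262144 V = 13.4 µV.

13.4 µV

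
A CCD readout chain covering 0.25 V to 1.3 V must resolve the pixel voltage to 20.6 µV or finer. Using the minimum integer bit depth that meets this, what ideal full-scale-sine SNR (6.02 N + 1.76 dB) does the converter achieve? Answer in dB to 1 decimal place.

Full-scale range = 1.3 V − (0.25 V) = 1.05 V.
Need 2^N ≥ 1.05 V / 20.6 µV = 50970 → N_min = 16.
6.02(16) + 1.76 = 98.08 dB.

98.1 dB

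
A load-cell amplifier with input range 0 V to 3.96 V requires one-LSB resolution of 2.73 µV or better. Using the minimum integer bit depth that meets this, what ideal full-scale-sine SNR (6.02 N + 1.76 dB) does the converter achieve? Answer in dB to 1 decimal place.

Range is 3.96 V.
Levels needed ≥ 3.96/2.73 µV = 1.451e6. 2^21 = 2097152 suffices, so N_min = 21.
6.02(21) + 1.76 = 128.18 dB.

128.2 dB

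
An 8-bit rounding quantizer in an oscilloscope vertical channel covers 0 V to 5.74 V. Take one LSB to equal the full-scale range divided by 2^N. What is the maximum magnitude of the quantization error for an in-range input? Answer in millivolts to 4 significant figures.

V_FS = 5.74 V.
LSB = 5.74 V ÷ 2^8 = 5.74/256 V = 22.4219 mV.
|e|_max = LSB/2 = 11.21 mV.

11.21 mV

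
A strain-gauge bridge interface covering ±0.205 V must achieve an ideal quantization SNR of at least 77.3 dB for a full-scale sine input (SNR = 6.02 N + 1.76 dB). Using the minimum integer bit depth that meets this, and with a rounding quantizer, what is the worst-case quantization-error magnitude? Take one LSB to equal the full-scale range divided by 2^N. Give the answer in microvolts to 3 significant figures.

25.0 µV

The full-scale span is 0.205 − (-0.205) = 0.41 V.
Solving 6.02 N ≥ 77.3 − 1.76: N ≥ 12.548. Round up → N = 13.
LSB = 0.41 V / 2^13 = 50.049 µV.
Half an LSB is 25.0 µV.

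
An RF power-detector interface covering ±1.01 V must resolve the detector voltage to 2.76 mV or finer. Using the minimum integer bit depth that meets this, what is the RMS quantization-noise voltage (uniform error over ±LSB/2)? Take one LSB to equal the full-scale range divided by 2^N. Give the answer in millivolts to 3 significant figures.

0.569 mV

Range = 1.01 − (-1.01) = 2.02 V.
Need 2^N ≥ 2.02 V / 2.76 mV = 731.9 → N_min = 10.
One LSB is 2.02 V / 1024 = 1.9727 mV.
σ_q = LSB/√12 = 1.9727 mV/3.4641 = 0.569 mV.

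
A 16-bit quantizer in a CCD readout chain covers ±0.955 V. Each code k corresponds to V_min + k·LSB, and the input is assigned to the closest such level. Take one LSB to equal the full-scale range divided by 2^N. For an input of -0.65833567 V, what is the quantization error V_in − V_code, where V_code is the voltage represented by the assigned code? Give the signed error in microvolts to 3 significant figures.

+4.63 µV

Range = 0.955 − (-0.955) = 1.91 V. LSB = 1.91 V / 2^16 ≈ 29.14 µV.
(-0.65833567 − (-0.955)) / LSB = 0.29666433 × 65536/1.91 = 10179.1589. Nearest integer: k = 10179.
V_code = -0.955 + (10179/65536) × 1.91 = -0.65834030151 V.
Error = V_in − V_code = -0.65833567 − (-0.65834030151) = +4.63 µV.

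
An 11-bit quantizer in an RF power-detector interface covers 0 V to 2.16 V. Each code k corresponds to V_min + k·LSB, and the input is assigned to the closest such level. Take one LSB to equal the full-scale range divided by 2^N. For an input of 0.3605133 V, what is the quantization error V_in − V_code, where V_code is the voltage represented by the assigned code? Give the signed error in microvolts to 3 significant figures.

−190 µV

Span = 2.16 V. LSB = 2.16 V / 2^11 ≈ 1.055 mV.
Position in LSBs: (0.3605133 − (0)) × 2048/2.16 = 341.8200; rounding gives k = 342.
V_code = 0 + (342/2048) × 2.16 = 0.3607031250 V.
V_in − V_code = 0.3605133 − (0.3607031250) = −190 µV.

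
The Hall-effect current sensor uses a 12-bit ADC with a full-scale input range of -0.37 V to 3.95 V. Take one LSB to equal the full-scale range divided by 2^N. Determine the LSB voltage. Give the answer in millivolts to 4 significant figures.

1.055 mV

Full-scale range = 3.95 V − (-0.37 V) = 4.32 V.
There are 2^12 = 4096 steps.
Step size = 4.32/4096 V = 1.055 mV.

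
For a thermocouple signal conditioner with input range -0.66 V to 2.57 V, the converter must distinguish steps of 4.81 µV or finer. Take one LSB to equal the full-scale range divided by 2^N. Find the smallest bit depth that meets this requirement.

Range = 2.57 − (-0.66) = 3.23 V.
Need 2^N ≥ 3.23 V / 4.81 µV = 671500 → N_min = 20.

20 bits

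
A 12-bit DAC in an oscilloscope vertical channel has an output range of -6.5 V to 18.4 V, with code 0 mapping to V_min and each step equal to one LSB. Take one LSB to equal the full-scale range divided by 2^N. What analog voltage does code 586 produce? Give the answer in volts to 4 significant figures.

-2.938 V

Range = 18.4 − (-6.5) = 24.9 V. LSB = 24.9 V / 2^12.
Output = V_min + (586/4096) × range = -6.5 + 0.143066 × 24.9 V
      = -6.5 V + 3.56235 V = -2.93765 V.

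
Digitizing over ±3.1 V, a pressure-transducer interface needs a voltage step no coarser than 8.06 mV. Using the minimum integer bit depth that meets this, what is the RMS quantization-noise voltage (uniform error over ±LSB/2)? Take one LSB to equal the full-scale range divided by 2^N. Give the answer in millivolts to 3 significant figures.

1.75 mV

Span: 3.1 V − (-3.1 V) = 6.2 V.
6.2 V / 8.06 mV = 769.2. Since 2^9 = 512 and 2^10 = 1024, N = 10.
LSB = 6.2 V / 2^10 = 6.0547 mV.
σ_q = LSB/√12 = 6.0547 mV/3.4641 = 1.75 mV.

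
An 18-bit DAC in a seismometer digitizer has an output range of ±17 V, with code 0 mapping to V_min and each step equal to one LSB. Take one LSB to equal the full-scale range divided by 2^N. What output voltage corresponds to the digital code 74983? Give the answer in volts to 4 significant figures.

-7.275 V

The full-scale span is 17 − (-17) = 34 V. LSB = 34 V / 2^18.
V_out = V_min + code × LSB = -17 V + 74983 × 34 V / 262144
      = -17 + 9.72527 = -7.27473 V.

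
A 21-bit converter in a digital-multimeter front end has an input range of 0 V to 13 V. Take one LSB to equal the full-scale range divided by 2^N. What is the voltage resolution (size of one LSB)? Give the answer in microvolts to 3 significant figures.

6.20 µV

V_FS = 13 V.
There are 2^21 = 2097152 steps.
LSB = 13 V ÷ 2^21 = 13/2097152 V = 6.20 µV.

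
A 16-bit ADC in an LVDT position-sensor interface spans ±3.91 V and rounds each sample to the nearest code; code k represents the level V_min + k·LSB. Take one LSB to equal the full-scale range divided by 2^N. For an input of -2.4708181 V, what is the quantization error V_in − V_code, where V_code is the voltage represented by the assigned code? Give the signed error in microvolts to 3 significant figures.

+18.4 µV

The full-scale span is 3.91 − (-3.91) = 7.82 V. LSB = 7.82 V / 2^16 ≈ 119.3 µV.
(V_in − V_min)/LSB = (-2.4708181 − (-3.91)) × 65536/7.82 = 12061.1541 → nearest code k = 12061.
Reconstructed level: -3.91 + 12061 × 7.82/65536 V = -2.4708364868 V.
V_in − V_code = -2.4708181 − (-2.4708364868) = +18.4 µV.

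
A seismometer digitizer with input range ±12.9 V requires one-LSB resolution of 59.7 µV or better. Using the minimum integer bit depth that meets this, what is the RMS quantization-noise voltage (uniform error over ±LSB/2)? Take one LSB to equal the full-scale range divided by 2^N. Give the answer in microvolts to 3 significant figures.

14.2 µV

The full-scale span is 12.9 − (-12.9) = 25.8 V.
Required number of levels: 25.8/59.7 µV = 432160; smallest N with 2^N ≥ that is 19.
Step size = 25.8/524288 V = 49.210 µV.
σ_q = LSB/√12 = 49.210 µV/3.4641 = 14.2 µV.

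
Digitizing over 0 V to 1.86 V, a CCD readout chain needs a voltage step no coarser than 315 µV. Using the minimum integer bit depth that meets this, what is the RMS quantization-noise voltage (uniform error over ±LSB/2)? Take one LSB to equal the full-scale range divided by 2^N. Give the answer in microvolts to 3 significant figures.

65.5 µV

V_FS = 1.86 V.
1.86 V / 315 µV = 5905. Since 2^12 = 4096 and 2^13 = 8192, N = 13.
One LSB is 1.86 V / 8192 = 227.05 µV.
RMS noise = LSB/√12 = 65.5 µV.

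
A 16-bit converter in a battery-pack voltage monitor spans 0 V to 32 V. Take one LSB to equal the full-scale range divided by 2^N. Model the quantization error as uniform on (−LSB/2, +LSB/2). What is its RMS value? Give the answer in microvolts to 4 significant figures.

V_FS = 32 V.
One LSB is 32 V / 65536 = 488.281 µV.
For a uniform distribution on [−LSB/2, +LSB/2], V_rms = LSB/√12 = 488.281 µV/3.4641 = 141.0 µV.

141.0 µV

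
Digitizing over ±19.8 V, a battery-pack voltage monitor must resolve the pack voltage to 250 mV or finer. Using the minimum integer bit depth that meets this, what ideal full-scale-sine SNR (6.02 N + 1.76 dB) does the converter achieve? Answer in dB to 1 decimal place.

49.9 dB

The full-scale span is 19.8 − (-19.8) = 39.6 V.
Levels needed ≥ 39.6/250 mV = 158.4. 2^8 = 256 suffices, so N_min = 8.
Ideal SNR at N = 8: 6.02·8 + 1.76 = 49.9 dB.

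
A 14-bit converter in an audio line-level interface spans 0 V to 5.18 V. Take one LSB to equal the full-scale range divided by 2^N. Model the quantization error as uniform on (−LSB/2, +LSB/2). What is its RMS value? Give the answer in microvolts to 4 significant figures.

91.27 µV

V_FS = 5.18 V.
One LSB is 5.18 V / 16384 = 316.162 µV.
RMS of a uniform error over width LSB is LSB/√12 = 91.27 µV.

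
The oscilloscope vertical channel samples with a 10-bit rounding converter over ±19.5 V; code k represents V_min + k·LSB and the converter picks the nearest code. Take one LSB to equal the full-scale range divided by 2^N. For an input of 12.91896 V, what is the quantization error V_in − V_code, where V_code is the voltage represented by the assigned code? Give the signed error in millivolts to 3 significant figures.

The full-scale span is 19.5 − (-19.5) = 39 V. LSB = 39 V / 2^10 ≈ 38.09 mV.
(V_in − V_min)/LSB = (12.91896 − (-19.5)) × 1024/39 = 851.2055 → nearest code k = 851.
V_code = V_min + k × range/2^10 = -19.5 + 851 × 39/1024 = 12.91113281 V.
V_in − V_code = 12.91896 − (12.91113281) = +7.83 mV.

+7.83 mV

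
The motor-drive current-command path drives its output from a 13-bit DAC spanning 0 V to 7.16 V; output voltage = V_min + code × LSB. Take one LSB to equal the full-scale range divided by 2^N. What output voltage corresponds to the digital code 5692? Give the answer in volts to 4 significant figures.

4.975 V

Span = 7.16 V. LSB = 7.16 V / 2^13.
V_out = V_min + code × LSB = 0 V + 5692 × 7.16 V / 8192
      = 0 V + 4.97494 V = 4.97494 V.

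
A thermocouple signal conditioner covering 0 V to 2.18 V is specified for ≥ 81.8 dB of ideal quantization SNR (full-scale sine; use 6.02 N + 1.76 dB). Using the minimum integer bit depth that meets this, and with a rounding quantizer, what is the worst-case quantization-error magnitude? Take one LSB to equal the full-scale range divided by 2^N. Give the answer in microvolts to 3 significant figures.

Full-scale range = 2.18 V.
Solving 6.02 N ≥ 81.8 − 1.76: N ≥ 13.296. Round up → N = 14.
LSB = 2.18 V ÷ 2^14 = 2.18/16384 V = 133.06 µV.
|e|_max = LSB/2 = 66.5 µV.

66.5 µV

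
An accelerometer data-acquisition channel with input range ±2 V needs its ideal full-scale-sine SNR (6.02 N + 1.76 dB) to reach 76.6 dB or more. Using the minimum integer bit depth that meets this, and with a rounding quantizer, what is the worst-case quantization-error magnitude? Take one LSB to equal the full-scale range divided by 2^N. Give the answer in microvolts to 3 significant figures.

Span: 2 V − (-2 V) = 4 V.
Required N = ⌈(76.6 − 1.76)/6.02⌉ = ⌈12.432⌉ = 13.
One LSB is 4 V / 8192 = 488.28 µV.
|e|_max = LSB/2 = 244 µV.

244 µV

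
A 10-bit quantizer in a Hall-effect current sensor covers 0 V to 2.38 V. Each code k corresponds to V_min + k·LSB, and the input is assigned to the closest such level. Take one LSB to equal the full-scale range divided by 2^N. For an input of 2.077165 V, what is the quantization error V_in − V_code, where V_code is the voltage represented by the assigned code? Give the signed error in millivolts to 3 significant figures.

−0.687 mV

Span = 2.38 V. LSB = 2.38 V / 2^10 ≈ 2.324 mV.
Position in LSBs: (2.077165 − (0)) × 1024/2.38 = 893.7046; rounding gives k = 894.
V_code = V_min + k × range/2^10 = 0 + 894 × 2.38/1024 = 2.077851563 V.
Error = V_in − V_code = 2.077165 − (2.077851563) = −0.687 mV.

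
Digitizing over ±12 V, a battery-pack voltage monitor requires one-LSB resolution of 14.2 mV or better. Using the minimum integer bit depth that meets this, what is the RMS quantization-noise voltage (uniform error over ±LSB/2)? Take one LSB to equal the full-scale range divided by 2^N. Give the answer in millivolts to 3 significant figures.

3.38 mV

Full-scale range = 12 V − (-12 V) = 24 V.
Levels needed ≥ 24/14.2 mV = 1690. 2^11 = 2048 suffices, so N_min = 11.
Step size = 24/2048 V = 11.719 mV.
V_rms = LSB/√12 = 3.38 mV.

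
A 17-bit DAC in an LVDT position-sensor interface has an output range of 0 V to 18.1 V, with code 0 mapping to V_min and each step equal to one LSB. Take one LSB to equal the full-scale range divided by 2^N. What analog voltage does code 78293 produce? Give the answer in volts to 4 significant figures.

10.81 V

Span = 18.1 V. LSB = 18.1 V / 2^17.
V_out = 0 + 78293 × (18.1/131072) V
      = 0 V + 10.8116 V = 10.8116 V.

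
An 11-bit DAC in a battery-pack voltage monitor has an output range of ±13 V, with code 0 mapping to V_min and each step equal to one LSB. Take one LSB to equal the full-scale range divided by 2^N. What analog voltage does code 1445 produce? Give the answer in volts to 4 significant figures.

The full-scale span is 13 − (-13) = 26 V. LSB = 26 V / 2^11.
Output = V_min + (1445/2048) × range = -13 + 0.705566 × 26 V
      = -13 + 18.3447 = 5.34473 V.

5.345 V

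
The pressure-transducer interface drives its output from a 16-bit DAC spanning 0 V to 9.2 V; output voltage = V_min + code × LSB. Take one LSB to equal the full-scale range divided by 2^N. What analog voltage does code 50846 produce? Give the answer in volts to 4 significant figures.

7.138 V

Full-scale range = 9.2 V. LSB = 9.2 V / 2^16.
Output = V_min + (50846/65536) × range = 0 + 0.775848 × 9.2 V
      = 0 V + 7.13781 V = 7.13781 V.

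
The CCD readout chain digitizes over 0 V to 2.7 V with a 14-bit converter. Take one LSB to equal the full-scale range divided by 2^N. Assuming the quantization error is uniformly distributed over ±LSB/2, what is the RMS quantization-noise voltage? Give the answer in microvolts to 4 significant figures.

47.57 µV

Full-scale range = 2.7 V.
LSB = 2.7 V ÷ 2^14 = 2.7/16384 V = 164.795 µV.
For a uniform distribution on [−LSB/2, +LSB/2], V_rms = LSB/√12 = 164.795 µV/3.4641 = 47.57 µV.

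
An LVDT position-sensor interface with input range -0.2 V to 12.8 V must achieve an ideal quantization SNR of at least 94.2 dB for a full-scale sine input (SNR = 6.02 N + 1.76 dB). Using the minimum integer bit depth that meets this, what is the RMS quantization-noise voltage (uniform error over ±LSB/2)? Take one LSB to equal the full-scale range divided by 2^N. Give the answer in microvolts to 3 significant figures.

57.3 µV

The full-scale span is 12.8 − (-0.2) = 13 V.
6.02 N + 1.76 ≥ 94.2 gives N ≥ 15.355, so the minimum integer is 16.
One LSB is 13 V / 65536 = 198.36 µV.
V_rms = LSB/√12 = 57.3 µV.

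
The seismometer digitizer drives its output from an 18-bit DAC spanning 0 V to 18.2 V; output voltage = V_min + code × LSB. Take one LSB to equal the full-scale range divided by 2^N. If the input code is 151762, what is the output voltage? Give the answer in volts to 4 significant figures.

Span = 18.2 V. LSB = 18.2 V / 2^18.
V_out = V_min + code × LSB = 0 V + 151762 × 18.2 V / 262144
      = 0 V + 10.5365 V = 10.5365 V.

10.54 V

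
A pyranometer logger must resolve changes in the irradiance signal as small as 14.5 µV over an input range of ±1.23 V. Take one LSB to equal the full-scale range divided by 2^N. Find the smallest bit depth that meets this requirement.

The full-scale span is 1.23 − (-1.23) = 2.46 V.
Required number of levels: 2.46/14.5 µV = 169660; smallest N with 2^N ≥ that is 18.

18 bits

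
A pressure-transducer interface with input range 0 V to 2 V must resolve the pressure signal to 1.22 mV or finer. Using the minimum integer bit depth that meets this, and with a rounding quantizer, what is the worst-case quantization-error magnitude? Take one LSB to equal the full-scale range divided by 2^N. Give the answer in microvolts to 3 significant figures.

488 µV

Span = 2 V.
Levels needed ≥ 2/1.22 mV = 1639. 2^11 = 2048 suffices, so N_min = 11.
One LSB is 2 V / 2048 = 0.97656 mV.
|e|_max = LSB/2 = 488 µV.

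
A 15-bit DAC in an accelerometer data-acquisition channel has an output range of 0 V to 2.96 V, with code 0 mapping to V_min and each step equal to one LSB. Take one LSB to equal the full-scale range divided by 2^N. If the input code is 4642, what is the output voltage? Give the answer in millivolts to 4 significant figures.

419.3 mV

Full-scale range = 2.96 V. LSB = 2.96 V / 2^15.
V_out = V_min + code × LSB = 0 V + 4642 × 2.96 V / 32768
      = 0 V + 0.419321 V = 0.419321 V.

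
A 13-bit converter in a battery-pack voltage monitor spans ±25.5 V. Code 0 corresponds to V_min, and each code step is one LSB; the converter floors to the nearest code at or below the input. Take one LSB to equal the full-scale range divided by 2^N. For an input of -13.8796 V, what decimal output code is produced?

1866

The full-scale span is 25.5 − (-25.5) = 51 V. LSB = 51 V / 2^13 ≈ 6.226 mV.
V_in − V_min = -13.8796 − (-25.5) = 11.6204 V.
Divide by LSB: 11.6204 × 8192/51 = 1866.5552.
Truncating gives code 1866.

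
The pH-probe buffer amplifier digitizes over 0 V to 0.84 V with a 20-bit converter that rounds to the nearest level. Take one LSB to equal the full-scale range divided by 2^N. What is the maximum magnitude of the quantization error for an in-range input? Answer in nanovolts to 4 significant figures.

Full-scale range = 0.84 V.
One LSB is 0.84 V / 1048576 = 0.801086 µV.
|e|_max = LSB/2 = 400.5 nV.

400.5 nV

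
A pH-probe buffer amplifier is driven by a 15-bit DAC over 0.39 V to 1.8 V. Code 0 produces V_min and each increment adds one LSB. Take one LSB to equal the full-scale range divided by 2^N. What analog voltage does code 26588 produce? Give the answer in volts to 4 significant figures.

The full-scale span is 1.8 − (0.39) = 1.41 V. LSB = 1.41 V / 2^15.
V_out = 0.39 + 26588 × (1.41/32768) V
      = 0.39 + 1.14408 = 1.53408 V.

1.534 V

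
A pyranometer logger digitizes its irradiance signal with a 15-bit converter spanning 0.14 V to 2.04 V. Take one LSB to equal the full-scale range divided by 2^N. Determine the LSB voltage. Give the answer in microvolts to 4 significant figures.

57.98 µV

Range = 2.04 − (0.14) = 1.9 V.
Number of codes = 2^15 = 32768.
One LSB is 1.9 V / 32768 = 57.98 µV.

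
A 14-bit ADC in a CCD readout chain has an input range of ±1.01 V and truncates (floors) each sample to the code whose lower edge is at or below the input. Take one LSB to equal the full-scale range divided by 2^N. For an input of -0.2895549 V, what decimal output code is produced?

5843

Span: 1.01 V − (-1.01 V) = 2.02 V. LSB = 2.02 V / 2^14 ≈ 123.3 µV.
(V_in − V_min) × 2^14/range = (-0.2895549 − (-1.01)) × 16384/2.02 = 5843.452.
Floor → code = 5843.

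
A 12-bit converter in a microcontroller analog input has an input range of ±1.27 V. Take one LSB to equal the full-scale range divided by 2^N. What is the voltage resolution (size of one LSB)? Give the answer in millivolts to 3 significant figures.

0.620 mV

Full-scale range = 1.27 V − (-1.27 V) = 2.54 V.
2^12 = 4096 levels.
LSB = 2.54 V ÷ 2^12 = 2.54/4096 V = 0.620 mV.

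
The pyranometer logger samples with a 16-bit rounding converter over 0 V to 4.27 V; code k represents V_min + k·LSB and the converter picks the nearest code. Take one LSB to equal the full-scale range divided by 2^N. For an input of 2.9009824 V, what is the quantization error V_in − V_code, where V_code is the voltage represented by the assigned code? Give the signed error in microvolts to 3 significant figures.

Span = 4.27 V. LSB = 4.27 V / 2^16 ≈ 65.16 µV.
Position in LSBs: (2.9009824 − (0)) × 65536/4.27 = 44524.3051; rounding gives k = 44524.
V_code = 0 + (44524/65536) × 4.27 = 2.9009625244 V.
Error = V_in − V_code = 2.9009824 − (2.9009625244) = +19.9 µV.

+19.9 µV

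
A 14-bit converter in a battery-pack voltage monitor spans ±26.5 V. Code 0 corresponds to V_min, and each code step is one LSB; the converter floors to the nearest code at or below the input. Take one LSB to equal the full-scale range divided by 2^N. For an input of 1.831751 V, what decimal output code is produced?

8758

Range = 26.5 − (-26.5) = 53 V. LSB = 53 V / 2^14 ≈ 3.235 mV.
(V_in − V_min) × 2^14/range = (1.831751 − (-26.5)) × 16384/53 = 8758.253.
Floor → code = 8758.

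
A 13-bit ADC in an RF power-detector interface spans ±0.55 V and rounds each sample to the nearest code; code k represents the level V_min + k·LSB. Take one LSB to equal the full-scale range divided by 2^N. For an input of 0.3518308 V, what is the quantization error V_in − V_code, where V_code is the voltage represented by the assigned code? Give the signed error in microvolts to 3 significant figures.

+24.2 µV

Range = 0.55 − (-0.55) = 1.1 V. LSB = 1.1 V / 2^13 ≈ 134.3 µV.
(0.3518308 − (-0.55)) / LSB = 0.9018308 × 8192/1.1 = 6716.1799. Nearest integer: k = 6716.
V_code = -0.55 + (6716/8192) × 1.1 = 0.3518066406 V.
V_in − V_code = 0.3518308 − (0.3518066406) = +24.2 µV.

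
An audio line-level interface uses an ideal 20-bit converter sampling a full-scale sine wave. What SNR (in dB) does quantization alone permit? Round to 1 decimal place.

For an ideal N-bit converter with full-scale sine input, SNR = 6.02 N + 1.76 dB. SNR = 6.02 × 20 + 1.76 = 120.40 + 1.76 = 122.16 dB.

122.2 dB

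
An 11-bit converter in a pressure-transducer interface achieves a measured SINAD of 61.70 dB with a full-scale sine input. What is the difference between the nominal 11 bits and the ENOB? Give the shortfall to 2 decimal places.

ENOB = (SINAD − 1.76)/6.02 = (61.70 − 1.76)/6.02 = 9.9568 bits.
Shortfall = 11 − 9.9568 = 1.0432 bits.

1.04 bits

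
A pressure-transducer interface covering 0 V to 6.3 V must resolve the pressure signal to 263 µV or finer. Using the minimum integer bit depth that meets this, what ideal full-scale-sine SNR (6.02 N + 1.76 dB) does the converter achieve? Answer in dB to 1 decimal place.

92.1 dB

Span = 6.3 V.
Required number of levels: 6.3/263 µV = 23954; smallest N with 2^N ≥ that is 15.
6.02(15) + 1.76 = 92.06 dB.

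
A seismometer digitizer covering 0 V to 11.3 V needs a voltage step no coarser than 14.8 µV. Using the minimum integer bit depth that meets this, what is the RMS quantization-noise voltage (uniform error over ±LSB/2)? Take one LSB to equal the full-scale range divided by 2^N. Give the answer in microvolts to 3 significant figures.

3.11 µV

Range is 11.3 V.
Need 2^N ≥ 11.3 V / 14.8 µV = 763500 → N_min = 20.
LSB = 11.3 V / 2^20 = 10.777 µV.
RMS noise = LSB/√12 = 3.11 µV.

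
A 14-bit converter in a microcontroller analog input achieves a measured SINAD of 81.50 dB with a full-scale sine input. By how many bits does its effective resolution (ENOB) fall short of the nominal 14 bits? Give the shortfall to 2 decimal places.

N_eff = (81.50 − 1.76)/6.02 = 13.2458 bits.
Lost resolution: 14 − 13.2458 = 0.7542 bits.

0.75 bits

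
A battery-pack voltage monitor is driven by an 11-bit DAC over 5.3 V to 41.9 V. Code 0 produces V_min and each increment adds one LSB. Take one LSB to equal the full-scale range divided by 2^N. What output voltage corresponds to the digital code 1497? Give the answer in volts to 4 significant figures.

32.05 V

Full-scale range = 41.9 V − (5.3 V) = 36.6 V. LSB = 36.6 V / 2^11.
Output = V_min + (1497/2048) × range = 5.3 + 0.730957 × 36.6 V
      = 5.3 V + 26.7530 V = 32.0530 V.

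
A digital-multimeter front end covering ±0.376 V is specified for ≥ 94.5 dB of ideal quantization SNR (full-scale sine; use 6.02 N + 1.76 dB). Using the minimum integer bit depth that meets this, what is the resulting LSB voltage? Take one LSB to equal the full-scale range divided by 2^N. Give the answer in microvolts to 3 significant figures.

Full-scale range = 0.376 V − (-0.376 V) = 0.752 V.
N ≥ (94.5 − 1.76)/6.02 = 15.405 → N_min = 16.
LSB = 0.752 V ÷ 2^16 = 0.752/65536 V = 11.5 µV.

11.5 µV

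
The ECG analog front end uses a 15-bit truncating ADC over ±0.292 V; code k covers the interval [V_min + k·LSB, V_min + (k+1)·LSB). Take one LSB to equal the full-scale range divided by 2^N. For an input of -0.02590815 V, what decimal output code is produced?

14930

The full-scale span is 0.292 − (-0.292) = 0.584 V. LSB = 0.584 V / 2^15 ≈ 17.82 µV.
(V_in − V_min) × 2^15/range = (-0.02590815 − (-0.292)) × 32768/0.584 = 14930.304.
Floor → code = 14930.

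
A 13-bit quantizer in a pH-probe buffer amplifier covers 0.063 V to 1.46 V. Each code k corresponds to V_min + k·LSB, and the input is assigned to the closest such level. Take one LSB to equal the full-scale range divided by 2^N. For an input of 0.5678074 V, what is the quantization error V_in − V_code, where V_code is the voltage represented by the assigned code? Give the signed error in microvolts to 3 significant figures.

Range = 1.46 − (0.063) = 1.397 V. LSB = 1.397 V / 2^13 ≈ 170.5 µV.
(0.5678074 − (0.063)) / LSB = 0.5048074 × 8192/1.397 = 2960.1877. Nearest integer: k = 2960.
V_code = 0.063 + (2960/8192) × 1.397 = 0.5677753906 V.
Error = V_in − V_code = 0.5678074 − (0.5677753906) = +32.0 µV.

+32.0 µV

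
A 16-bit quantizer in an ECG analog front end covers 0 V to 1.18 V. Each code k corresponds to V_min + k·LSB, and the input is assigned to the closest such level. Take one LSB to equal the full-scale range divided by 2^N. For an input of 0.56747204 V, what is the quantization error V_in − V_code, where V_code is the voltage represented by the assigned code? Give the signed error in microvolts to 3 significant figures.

Span = 1.18 V. LSB = 1.18 V / 2^16 ≈ 18.01 µV.
(V_in − V_min)/LSB = (0.56747204 − (0)) × 65536/1.18 = 31516.8200 → nearest code k = 31517.
V_code = 0 + (31517/65536) × 1.18 = 0.56747528076 V.
Error = V_in − V_code = 0.56747204 − (0.56747528076) = −3.24 µV.

−3.24 µV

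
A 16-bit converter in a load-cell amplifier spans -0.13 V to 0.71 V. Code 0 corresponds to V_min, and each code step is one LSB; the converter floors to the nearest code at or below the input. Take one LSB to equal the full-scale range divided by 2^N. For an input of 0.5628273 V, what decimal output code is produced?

Full-scale range = 0.71 V − (-0.13 V) = 0.84 V. LSB = 0.84 V / 2^16 ≈ 12.82 µV.
(V_in − V_min) × 2^16/range = (0.5628273 − (-0.13)) × 65536/0.84 = 54053.726.
Floor → code = 54053.

54053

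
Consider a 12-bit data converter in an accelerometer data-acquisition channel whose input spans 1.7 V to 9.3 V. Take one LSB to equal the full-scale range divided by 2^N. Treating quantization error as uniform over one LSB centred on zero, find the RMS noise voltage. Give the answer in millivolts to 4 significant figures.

The full-scale span is 9.3 − (1.7) = 7.6 V.
Step size = 7.6/4096 V = 1.85547 mV.
σ_q = LSB/√12 = 1.85547 mV/3.4641 = 0.5356 mV.

0.5356 mV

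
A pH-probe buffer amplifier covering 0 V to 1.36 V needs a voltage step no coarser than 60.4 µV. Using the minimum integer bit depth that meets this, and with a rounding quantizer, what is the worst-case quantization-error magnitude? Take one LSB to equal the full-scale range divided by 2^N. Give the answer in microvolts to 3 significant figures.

Span = 1.36 V.
Required number of levels: 1.36/60.4 µV = 22517; smallest N with 2^N ≥ that is 15.
One LSB is 1.36 V / 32768 = 41.504 µV.
|e|_max = LSB/2 = 20.8 µV.

20.8 µV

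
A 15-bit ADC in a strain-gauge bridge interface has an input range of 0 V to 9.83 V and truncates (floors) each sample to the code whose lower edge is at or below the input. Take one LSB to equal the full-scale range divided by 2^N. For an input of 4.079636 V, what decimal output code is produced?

13599

Range is 9.83 V. LSB = 9.83 V / 2^15 ≈ 300.0 µV.
code = ⌊(V_in − V_min)/LSB⌋ = ⌊(V_in − V_min) × 2^15 / range⌋
     = ⌊(4.079636 − (0)) × 32768 / 9.83⌋ = ⌊4.079636 × 32768/9.83⌋
     = ⌊13599.340⌋ = 13599.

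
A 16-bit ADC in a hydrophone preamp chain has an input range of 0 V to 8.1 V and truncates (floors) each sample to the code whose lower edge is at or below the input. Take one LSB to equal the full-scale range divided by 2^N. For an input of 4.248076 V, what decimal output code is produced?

Full-scale range = 8.1 V. LSB = 8.1 V / 2^16 ≈ 123.6 µV.
V_in − V_min = 4.248076 − (0) = 4.248076 V.
Divide by LSB: 4.248076 × 65536/8.1 = 34370.6060.
Truncating gives code 34370.

34370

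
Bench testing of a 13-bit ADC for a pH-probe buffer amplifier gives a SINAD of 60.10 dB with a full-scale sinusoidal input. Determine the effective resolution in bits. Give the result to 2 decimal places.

(60.10 − 1.76) / 6.02 = 58.34/6.02 = 9.6910 effective bits.

9.69 bits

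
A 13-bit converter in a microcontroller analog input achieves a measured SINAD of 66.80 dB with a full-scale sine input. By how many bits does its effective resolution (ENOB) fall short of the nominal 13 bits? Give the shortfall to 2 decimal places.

2.20 bits

ENOB = (SINAD − 1.76)/6.02 = (66.80 − 1.76)/6.02 = 10.8040 bits.
Lost resolution: 13 − 10.8040 = 2.1960 bits.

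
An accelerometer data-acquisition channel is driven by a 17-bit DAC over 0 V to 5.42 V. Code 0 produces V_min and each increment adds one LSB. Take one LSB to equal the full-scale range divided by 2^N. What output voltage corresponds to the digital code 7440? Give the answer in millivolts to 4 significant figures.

307.7 mV

Full-scale range = 5.42 V. LSB = 5.42 V / 2^17.
V_out = 0 + 7440 × (5.42/131072) V
      = 0 + 0.307654 = 0.307654 V.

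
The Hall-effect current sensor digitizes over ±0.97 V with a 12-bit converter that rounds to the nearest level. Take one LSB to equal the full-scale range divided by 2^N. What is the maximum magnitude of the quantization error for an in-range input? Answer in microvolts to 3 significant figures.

237 µV

Range = 0.97 − (-0.97) = 1.94 V.
LSB = 1.94 V / 2^12 = 473.63 µV.
|e|_max = LSB/2 = 237 µV.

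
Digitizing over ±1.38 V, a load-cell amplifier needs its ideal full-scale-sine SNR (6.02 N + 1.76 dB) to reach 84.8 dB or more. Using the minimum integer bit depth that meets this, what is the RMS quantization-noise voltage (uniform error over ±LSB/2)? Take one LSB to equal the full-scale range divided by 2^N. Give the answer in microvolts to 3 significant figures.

48.6 µV

Full-scale range = 1.38 V − (-1.38 V) = 2.76 V.
N ≥ (84.8 − 1.76)/6.02 = 13.794 → N_min = 14.
LSB = 2.76 V ÷ 2^14 = 2.76/16384 V = 168.46 µV.
σ_q = LSB/√12 = 168.46 µV/3.4641 = 48.6 µV.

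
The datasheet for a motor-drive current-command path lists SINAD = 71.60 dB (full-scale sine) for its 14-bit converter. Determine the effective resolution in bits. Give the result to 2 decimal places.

11.60 bits

ENOB = (71.60 − 1.76)/6.02 = 11.6013 bits.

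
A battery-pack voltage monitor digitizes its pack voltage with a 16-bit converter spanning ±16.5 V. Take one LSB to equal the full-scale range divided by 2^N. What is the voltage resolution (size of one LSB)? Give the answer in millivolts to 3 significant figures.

Full-scale range = 16.5 V − (-16.5 V) = 33 V.
Number of codes = 2^16 = 65536.
Step size = 33/65536 V = 0.504 mV.

0.504 mV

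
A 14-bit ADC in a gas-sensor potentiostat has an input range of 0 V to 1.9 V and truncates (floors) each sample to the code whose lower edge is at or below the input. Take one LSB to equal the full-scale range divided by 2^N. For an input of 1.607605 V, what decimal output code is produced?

13862

Full-scale range = 1.9 V. LSB = 1.9 V / 2^14 ≈ 116.0 µV.
code = ⌊(V_in − V_min)/LSB⌋ = ⌊(V_in − V_min) × 2^14 / range⌋
     = ⌊(1.607605 − (0)) × 16384 / 1.9⌋ = ⌊1.607605 × 16384/1.9⌋
     = ⌊13862.632⌋ = 13862.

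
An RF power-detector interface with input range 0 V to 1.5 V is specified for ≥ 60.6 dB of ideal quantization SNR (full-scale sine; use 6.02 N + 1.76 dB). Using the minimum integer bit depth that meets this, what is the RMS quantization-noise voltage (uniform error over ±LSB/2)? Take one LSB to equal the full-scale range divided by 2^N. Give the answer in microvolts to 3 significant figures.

Full-scale range = 1.5 V.
Solving 6.02 N ≥ 60.6 − 1.76: N ≥ 9.774. Round up → N = 10.
Step size = 1.5/1024 V = 1.4648 mV.
RMS noise = LSB/√12 = 423 µV.

423 µV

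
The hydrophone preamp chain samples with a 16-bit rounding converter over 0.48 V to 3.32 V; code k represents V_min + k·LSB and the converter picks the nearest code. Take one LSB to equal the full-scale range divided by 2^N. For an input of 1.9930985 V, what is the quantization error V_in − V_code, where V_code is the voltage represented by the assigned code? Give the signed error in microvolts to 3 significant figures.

Full-scale range = 3.32 V − (0.48 V) = 2.84 V. LSB = 2.84 V / 2^16 ≈ 43.33 µV.
(1.9930985 − (0.48)) / LSB = 1.5130985 × 65536/2.84 = 34916.3462. Nearest integer: k = 34916.
Reconstructed level: 0.48 + 34916 × 2.84/65536 V = 1.9930834961 V.
e = 1.9930985 − (1.9930834961) = +15.0 µV.

+15.0 µV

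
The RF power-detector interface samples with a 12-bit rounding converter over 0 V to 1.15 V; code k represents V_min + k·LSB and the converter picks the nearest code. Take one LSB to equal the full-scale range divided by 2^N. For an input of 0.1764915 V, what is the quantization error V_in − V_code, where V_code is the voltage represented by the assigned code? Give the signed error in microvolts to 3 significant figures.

V_FS = 1.15 V. LSB = 1.15 V / 2^12 ≈ 280.8 µV.
Position in LSBs: (0.1764915 − (0)) × 4096/1.15 = 628.6167; rounding gives k = 629.
Reconstructed level: 0 + 629 × 1.15/4096 V = 0.1765991211 V.
Error = V_in − V_code = 0.1764915 − (0.1765991211) = −108 µV.

−108 µV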